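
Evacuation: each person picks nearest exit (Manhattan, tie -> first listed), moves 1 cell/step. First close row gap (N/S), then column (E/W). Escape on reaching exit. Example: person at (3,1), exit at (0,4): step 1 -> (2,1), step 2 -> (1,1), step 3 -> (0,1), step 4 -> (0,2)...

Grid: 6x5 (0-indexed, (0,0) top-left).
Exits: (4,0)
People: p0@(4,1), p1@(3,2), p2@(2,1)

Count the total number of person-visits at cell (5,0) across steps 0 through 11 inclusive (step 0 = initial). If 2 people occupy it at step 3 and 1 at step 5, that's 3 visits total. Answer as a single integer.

Step 0: p0@(4,1) p1@(3,2) p2@(2,1) -> at (5,0): 0 [-], cum=0
Step 1: p0@ESC p1@(4,2) p2@(3,1) -> at (5,0): 0 [-], cum=0
Step 2: p0@ESC p1@(4,1) p2@(4,1) -> at (5,0): 0 [-], cum=0
Step 3: p0@ESC p1@ESC p2@ESC -> at (5,0): 0 [-], cum=0
Total visits = 0

Answer: 0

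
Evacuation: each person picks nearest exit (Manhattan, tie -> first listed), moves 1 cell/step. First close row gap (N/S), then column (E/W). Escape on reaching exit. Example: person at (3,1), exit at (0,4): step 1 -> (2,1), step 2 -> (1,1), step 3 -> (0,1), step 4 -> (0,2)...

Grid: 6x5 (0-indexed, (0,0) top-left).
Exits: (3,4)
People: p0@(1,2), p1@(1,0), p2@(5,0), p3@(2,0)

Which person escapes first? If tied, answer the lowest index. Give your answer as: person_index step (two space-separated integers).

Step 1: p0:(1,2)->(2,2) | p1:(1,0)->(2,0) | p2:(5,0)->(4,0) | p3:(2,0)->(3,0)
Step 2: p0:(2,2)->(3,2) | p1:(2,0)->(3,0) | p2:(4,0)->(3,0) | p3:(3,0)->(3,1)
Step 3: p0:(3,2)->(3,3) | p1:(3,0)->(3,1) | p2:(3,0)->(3,1) | p3:(3,1)->(3,2)
Step 4: p0:(3,3)->(3,4)->EXIT | p1:(3,1)->(3,2) | p2:(3,1)->(3,2) | p3:(3,2)->(3,3)
Step 5: p0:escaped | p1:(3,2)->(3,3) | p2:(3,2)->(3,3) | p3:(3,3)->(3,4)->EXIT
Step 6: p0:escaped | p1:(3,3)->(3,4)->EXIT | p2:(3,3)->(3,4)->EXIT | p3:escaped
Exit steps: [4, 6, 6, 5]
First to escape: p0 at step 4

Answer: 0 4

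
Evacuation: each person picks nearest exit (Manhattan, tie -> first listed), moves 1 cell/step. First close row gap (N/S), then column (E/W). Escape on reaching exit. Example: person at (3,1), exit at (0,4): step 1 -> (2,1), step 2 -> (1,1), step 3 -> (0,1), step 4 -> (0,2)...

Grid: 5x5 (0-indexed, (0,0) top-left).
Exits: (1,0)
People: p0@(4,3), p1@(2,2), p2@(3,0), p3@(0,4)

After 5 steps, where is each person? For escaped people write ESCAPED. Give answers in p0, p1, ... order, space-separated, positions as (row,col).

Step 1: p0:(4,3)->(3,3) | p1:(2,2)->(1,2) | p2:(3,0)->(2,0) | p3:(0,4)->(1,4)
Step 2: p0:(3,3)->(2,3) | p1:(1,2)->(1,1) | p2:(2,0)->(1,0)->EXIT | p3:(1,4)->(1,3)
Step 3: p0:(2,3)->(1,3) | p1:(1,1)->(1,0)->EXIT | p2:escaped | p3:(1,3)->(1,2)
Step 4: p0:(1,3)->(1,2) | p1:escaped | p2:escaped | p3:(1,2)->(1,1)
Step 5: p0:(1,2)->(1,1) | p1:escaped | p2:escaped | p3:(1,1)->(1,0)->EXIT

(1,1) ESCAPED ESCAPED ESCAPED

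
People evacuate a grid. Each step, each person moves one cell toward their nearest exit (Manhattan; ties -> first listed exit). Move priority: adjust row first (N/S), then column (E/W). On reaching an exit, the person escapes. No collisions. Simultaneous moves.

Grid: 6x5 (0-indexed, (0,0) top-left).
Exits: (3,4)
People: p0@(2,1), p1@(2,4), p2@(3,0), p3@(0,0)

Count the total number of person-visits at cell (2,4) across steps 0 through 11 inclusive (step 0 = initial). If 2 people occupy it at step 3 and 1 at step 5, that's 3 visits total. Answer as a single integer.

Answer: 1

Derivation:
Step 0: p0@(2,1) p1@(2,4) p2@(3,0) p3@(0,0) -> at (2,4): 1 [p1], cum=1
Step 1: p0@(3,1) p1@ESC p2@(3,1) p3@(1,0) -> at (2,4): 0 [-], cum=1
Step 2: p0@(3,2) p1@ESC p2@(3,2) p3@(2,0) -> at (2,4): 0 [-], cum=1
Step 3: p0@(3,3) p1@ESC p2@(3,3) p3@(3,0) -> at (2,4): 0 [-], cum=1
Step 4: p0@ESC p1@ESC p2@ESC p3@(3,1) -> at (2,4): 0 [-], cum=1
Step 5: p0@ESC p1@ESC p2@ESC p3@(3,2) -> at (2,4): 0 [-], cum=1
Step 6: p0@ESC p1@ESC p2@ESC p3@(3,3) -> at (2,4): 0 [-], cum=1
Step 7: p0@ESC p1@ESC p2@ESC p3@ESC -> at (2,4): 0 [-], cum=1
Total visits = 1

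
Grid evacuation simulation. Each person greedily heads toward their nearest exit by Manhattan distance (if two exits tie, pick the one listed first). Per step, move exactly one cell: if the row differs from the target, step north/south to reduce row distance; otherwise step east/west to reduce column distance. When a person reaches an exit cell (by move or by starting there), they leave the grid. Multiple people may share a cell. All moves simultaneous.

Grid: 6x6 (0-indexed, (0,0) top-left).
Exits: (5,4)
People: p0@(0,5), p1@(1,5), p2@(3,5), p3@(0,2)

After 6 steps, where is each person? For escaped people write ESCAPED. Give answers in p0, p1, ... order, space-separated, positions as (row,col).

Step 1: p0:(0,5)->(1,5) | p1:(1,5)->(2,5) | p2:(3,5)->(4,5) | p3:(0,2)->(1,2)
Step 2: p0:(1,5)->(2,5) | p1:(2,5)->(3,5) | p2:(4,5)->(5,5) | p3:(1,2)->(2,2)
Step 3: p0:(2,5)->(3,5) | p1:(3,5)->(4,5) | p2:(5,5)->(5,4)->EXIT | p3:(2,2)->(3,2)
Step 4: p0:(3,5)->(4,5) | p1:(4,5)->(5,5) | p2:escaped | p3:(3,2)->(4,2)
Step 5: p0:(4,5)->(5,5) | p1:(5,5)->(5,4)->EXIT | p2:escaped | p3:(4,2)->(5,2)
Step 6: p0:(5,5)->(5,4)->EXIT | p1:escaped | p2:escaped | p3:(5,2)->(5,3)

ESCAPED ESCAPED ESCAPED (5,3)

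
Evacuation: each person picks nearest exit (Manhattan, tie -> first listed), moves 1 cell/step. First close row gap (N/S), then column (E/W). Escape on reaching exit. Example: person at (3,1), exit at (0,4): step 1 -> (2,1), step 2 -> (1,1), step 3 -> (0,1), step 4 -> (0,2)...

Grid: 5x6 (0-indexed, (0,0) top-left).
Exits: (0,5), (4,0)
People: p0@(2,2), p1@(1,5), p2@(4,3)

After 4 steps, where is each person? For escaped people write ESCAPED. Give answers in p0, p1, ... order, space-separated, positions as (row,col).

Step 1: p0:(2,2)->(3,2) | p1:(1,5)->(0,5)->EXIT | p2:(4,3)->(4,2)
Step 2: p0:(3,2)->(4,2) | p1:escaped | p2:(4,2)->(4,1)
Step 3: p0:(4,2)->(4,1) | p1:escaped | p2:(4,1)->(4,0)->EXIT
Step 4: p0:(4,1)->(4,0)->EXIT | p1:escaped | p2:escaped

ESCAPED ESCAPED ESCAPED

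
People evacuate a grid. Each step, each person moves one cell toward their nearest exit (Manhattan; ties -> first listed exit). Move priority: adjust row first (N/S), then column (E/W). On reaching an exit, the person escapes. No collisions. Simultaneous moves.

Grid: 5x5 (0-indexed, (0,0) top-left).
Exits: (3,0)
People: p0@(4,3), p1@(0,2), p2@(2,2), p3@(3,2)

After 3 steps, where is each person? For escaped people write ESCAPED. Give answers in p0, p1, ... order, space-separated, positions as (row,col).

Step 1: p0:(4,3)->(3,3) | p1:(0,2)->(1,2) | p2:(2,2)->(3,2) | p3:(3,2)->(3,1)
Step 2: p0:(3,3)->(3,2) | p1:(1,2)->(2,2) | p2:(3,2)->(3,1) | p3:(3,1)->(3,0)->EXIT
Step 3: p0:(3,2)->(3,1) | p1:(2,2)->(3,2) | p2:(3,1)->(3,0)->EXIT | p3:escaped

(3,1) (3,2) ESCAPED ESCAPED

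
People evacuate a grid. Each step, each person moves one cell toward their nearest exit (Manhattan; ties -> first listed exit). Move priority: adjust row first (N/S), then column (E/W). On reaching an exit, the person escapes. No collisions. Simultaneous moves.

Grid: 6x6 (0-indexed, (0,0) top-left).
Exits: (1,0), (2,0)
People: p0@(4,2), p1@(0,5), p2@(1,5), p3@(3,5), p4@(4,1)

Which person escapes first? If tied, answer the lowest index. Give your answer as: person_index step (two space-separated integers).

Answer: 4 3

Derivation:
Step 1: p0:(4,2)->(3,2) | p1:(0,5)->(1,5) | p2:(1,5)->(1,4) | p3:(3,5)->(2,5) | p4:(4,1)->(3,1)
Step 2: p0:(3,2)->(2,2) | p1:(1,5)->(1,4) | p2:(1,4)->(1,3) | p3:(2,5)->(2,4) | p4:(3,1)->(2,1)
Step 3: p0:(2,2)->(2,1) | p1:(1,4)->(1,3) | p2:(1,3)->(1,2) | p3:(2,4)->(2,3) | p4:(2,1)->(2,0)->EXIT
Step 4: p0:(2,1)->(2,0)->EXIT | p1:(1,3)->(1,2) | p2:(1,2)->(1,1) | p3:(2,3)->(2,2) | p4:escaped
Step 5: p0:escaped | p1:(1,2)->(1,1) | p2:(1,1)->(1,0)->EXIT | p3:(2,2)->(2,1) | p4:escaped
Step 6: p0:escaped | p1:(1,1)->(1,0)->EXIT | p2:escaped | p3:(2,1)->(2,0)->EXIT | p4:escaped
Exit steps: [4, 6, 5, 6, 3]
First to escape: p4 at step 3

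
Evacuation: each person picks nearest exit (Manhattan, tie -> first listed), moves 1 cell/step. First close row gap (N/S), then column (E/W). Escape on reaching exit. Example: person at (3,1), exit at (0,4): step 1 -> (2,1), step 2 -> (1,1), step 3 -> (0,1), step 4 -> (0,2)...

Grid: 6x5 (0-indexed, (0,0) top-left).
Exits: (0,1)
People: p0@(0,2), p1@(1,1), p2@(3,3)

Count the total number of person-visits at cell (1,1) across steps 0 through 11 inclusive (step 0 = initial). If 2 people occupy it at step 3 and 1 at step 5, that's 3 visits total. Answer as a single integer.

Step 0: p0@(0,2) p1@(1,1) p2@(3,3) -> at (1,1): 1 [p1], cum=1
Step 1: p0@ESC p1@ESC p2@(2,3) -> at (1,1): 0 [-], cum=1
Step 2: p0@ESC p1@ESC p2@(1,3) -> at (1,1): 0 [-], cum=1
Step 3: p0@ESC p1@ESC p2@(0,3) -> at (1,1): 0 [-], cum=1
Step 4: p0@ESC p1@ESC p2@(0,2) -> at (1,1): 0 [-], cum=1
Step 5: p0@ESC p1@ESC p2@ESC -> at (1,1): 0 [-], cum=1
Total visits = 1

Answer: 1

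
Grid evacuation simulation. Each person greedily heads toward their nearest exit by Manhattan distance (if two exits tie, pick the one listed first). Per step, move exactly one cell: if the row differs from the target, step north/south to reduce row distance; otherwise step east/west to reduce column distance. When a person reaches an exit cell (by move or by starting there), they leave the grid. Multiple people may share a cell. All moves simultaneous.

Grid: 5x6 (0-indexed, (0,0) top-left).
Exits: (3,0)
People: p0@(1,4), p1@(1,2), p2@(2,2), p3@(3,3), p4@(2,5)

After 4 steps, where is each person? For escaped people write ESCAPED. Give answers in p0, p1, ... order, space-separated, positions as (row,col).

Step 1: p0:(1,4)->(2,4) | p1:(1,2)->(2,2) | p2:(2,2)->(3,2) | p3:(3,3)->(3,2) | p4:(2,5)->(3,5)
Step 2: p0:(2,4)->(3,4) | p1:(2,2)->(3,2) | p2:(3,2)->(3,1) | p3:(3,2)->(3,1) | p4:(3,5)->(3,4)
Step 3: p0:(3,4)->(3,3) | p1:(3,2)->(3,1) | p2:(3,1)->(3,0)->EXIT | p3:(3,1)->(3,0)->EXIT | p4:(3,4)->(3,3)
Step 4: p0:(3,3)->(3,2) | p1:(3,1)->(3,0)->EXIT | p2:escaped | p3:escaped | p4:(3,3)->(3,2)

(3,2) ESCAPED ESCAPED ESCAPED (3,2)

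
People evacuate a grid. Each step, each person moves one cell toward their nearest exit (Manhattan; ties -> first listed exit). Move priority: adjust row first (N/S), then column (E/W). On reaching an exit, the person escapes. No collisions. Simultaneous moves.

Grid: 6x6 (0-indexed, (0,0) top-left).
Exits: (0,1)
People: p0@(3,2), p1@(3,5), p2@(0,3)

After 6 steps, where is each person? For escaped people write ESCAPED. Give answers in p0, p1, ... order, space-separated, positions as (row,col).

Step 1: p0:(3,2)->(2,2) | p1:(3,5)->(2,5) | p2:(0,3)->(0,2)
Step 2: p0:(2,2)->(1,2) | p1:(2,5)->(1,5) | p2:(0,2)->(0,1)->EXIT
Step 3: p0:(1,2)->(0,2) | p1:(1,5)->(0,5) | p2:escaped
Step 4: p0:(0,2)->(0,1)->EXIT | p1:(0,5)->(0,4) | p2:escaped
Step 5: p0:escaped | p1:(0,4)->(0,3) | p2:escaped
Step 6: p0:escaped | p1:(0,3)->(0,2) | p2:escaped

ESCAPED (0,2) ESCAPED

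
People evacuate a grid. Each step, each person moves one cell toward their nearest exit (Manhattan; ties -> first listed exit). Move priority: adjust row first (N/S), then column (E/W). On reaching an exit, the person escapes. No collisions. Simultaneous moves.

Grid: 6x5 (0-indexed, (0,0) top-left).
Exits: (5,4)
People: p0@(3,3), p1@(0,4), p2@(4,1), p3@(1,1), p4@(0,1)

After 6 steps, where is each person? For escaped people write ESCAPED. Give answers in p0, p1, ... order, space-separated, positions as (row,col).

Step 1: p0:(3,3)->(4,3) | p1:(0,4)->(1,4) | p2:(4,1)->(5,1) | p3:(1,1)->(2,1) | p4:(0,1)->(1,1)
Step 2: p0:(4,3)->(5,3) | p1:(1,4)->(2,4) | p2:(5,1)->(5,2) | p3:(2,1)->(3,1) | p4:(1,1)->(2,1)
Step 3: p0:(5,3)->(5,4)->EXIT | p1:(2,4)->(3,4) | p2:(5,2)->(5,3) | p3:(3,1)->(4,1) | p4:(2,1)->(3,1)
Step 4: p0:escaped | p1:(3,4)->(4,4) | p2:(5,3)->(5,4)->EXIT | p3:(4,1)->(5,1) | p4:(3,1)->(4,1)
Step 5: p0:escaped | p1:(4,4)->(5,4)->EXIT | p2:escaped | p3:(5,1)->(5,2) | p4:(4,1)->(5,1)
Step 6: p0:escaped | p1:escaped | p2:escaped | p3:(5,2)->(5,3) | p4:(5,1)->(5,2)

ESCAPED ESCAPED ESCAPED (5,3) (5,2)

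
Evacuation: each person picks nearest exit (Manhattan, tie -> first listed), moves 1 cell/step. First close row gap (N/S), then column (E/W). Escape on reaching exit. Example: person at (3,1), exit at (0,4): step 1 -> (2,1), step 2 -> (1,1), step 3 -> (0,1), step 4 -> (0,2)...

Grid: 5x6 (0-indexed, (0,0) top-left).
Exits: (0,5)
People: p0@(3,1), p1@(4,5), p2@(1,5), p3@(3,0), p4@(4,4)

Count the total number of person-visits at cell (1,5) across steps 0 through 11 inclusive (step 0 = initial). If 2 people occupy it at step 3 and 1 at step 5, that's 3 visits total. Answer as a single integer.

Step 0: p0@(3,1) p1@(4,5) p2@(1,5) p3@(3,0) p4@(4,4) -> at (1,5): 1 [p2], cum=1
Step 1: p0@(2,1) p1@(3,5) p2@ESC p3@(2,0) p4@(3,4) -> at (1,5): 0 [-], cum=1
Step 2: p0@(1,1) p1@(2,5) p2@ESC p3@(1,0) p4@(2,4) -> at (1,5): 0 [-], cum=1
Step 3: p0@(0,1) p1@(1,5) p2@ESC p3@(0,0) p4@(1,4) -> at (1,5): 1 [p1], cum=2
Step 4: p0@(0,2) p1@ESC p2@ESC p3@(0,1) p4@(0,4) -> at (1,5): 0 [-], cum=2
Step 5: p0@(0,3) p1@ESC p2@ESC p3@(0,2) p4@ESC -> at (1,5): 0 [-], cum=2
Step 6: p0@(0,4) p1@ESC p2@ESC p3@(0,3) p4@ESC -> at (1,5): 0 [-], cum=2
Step 7: p0@ESC p1@ESC p2@ESC p3@(0,4) p4@ESC -> at (1,5): 0 [-], cum=2
Step 8: p0@ESC p1@ESC p2@ESC p3@ESC p4@ESC -> at (1,5): 0 [-], cum=2
Total visits = 2

Answer: 2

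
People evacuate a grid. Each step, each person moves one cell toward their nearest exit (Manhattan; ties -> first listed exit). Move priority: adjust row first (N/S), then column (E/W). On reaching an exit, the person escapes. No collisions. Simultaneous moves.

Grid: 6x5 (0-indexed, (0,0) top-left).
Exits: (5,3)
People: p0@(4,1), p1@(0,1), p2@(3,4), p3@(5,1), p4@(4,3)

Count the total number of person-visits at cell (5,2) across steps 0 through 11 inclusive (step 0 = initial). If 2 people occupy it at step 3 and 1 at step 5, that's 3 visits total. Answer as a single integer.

Step 0: p0@(4,1) p1@(0,1) p2@(3,4) p3@(5,1) p4@(4,3) -> at (5,2): 0 [-], cum=0
Step 1: p0@(5,1) p1@(1,1) p2@(4,4) p3@(5,2) p4@ESC -> at (5,2): 1 [p3], cum=1
Step 2: p0@(5,2) p1@(2,1) p2@(5,4) p3@ESC p4@ESC -> at (5,2): 1 [p0], cum=2
Step 3: p0@ESC p1@(3,1) p2@ESC p3@ESC p4@ESC -> at (5,2): 0 [-], cum=2
Step 4: p0@ESC p1@(4,1) p2@ESC p3@ESC p4@ESC -> at (5,2): 0 [-], cum=2
Step 5: p0@ESC p1@(5,1) p2@ESC p3@ESC p4@ESC -> at (5,2): 0 [-], cum=2
Step 6: p0@ESC p1@(5,2) p2@ESC p3@ESC p4@ESC -> at (5,2): 1 [p1], cum=3
Step 7: p0@ESC p1@ESC p2@ESC p3@ESC p4@ESC -> at (5,2): 0 [-], cum=3
Total visits = 3

Answer: 3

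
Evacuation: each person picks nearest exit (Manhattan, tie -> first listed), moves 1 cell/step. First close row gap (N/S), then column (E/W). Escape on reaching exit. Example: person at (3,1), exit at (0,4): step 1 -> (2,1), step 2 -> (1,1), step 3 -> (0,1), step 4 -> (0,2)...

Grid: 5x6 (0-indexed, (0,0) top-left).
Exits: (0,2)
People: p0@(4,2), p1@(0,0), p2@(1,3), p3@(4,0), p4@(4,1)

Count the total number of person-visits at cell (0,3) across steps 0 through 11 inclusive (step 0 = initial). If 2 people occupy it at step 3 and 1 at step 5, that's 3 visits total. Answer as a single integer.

Answer: 1

Derivation:
Step 0: p0@(4,2) p1@(0,0) p2@(1,3) p3@(4,0) p4@(4,1) -> at (0,3): 0 [-], cum=0
Step 1: p0@(3,2) p1@(0,1) p2@(0,3) p3@(3,0) p4@(3,1) -> at (0,3): 1 [p2], cum=1
Step 2: p0@(2,2) p1@ESC p2@ESC p3@(2,0) p4@(2,1) -> at (0,3): 0 [-], cum=1
Step 3: p0@(1,2) p1@ESC p2@ESC p3@(1,0) p4@(1,1) -> at (0,3): 0 [-], cum=1
Step 4: p0@ESC p1@ESC p2@ESC p3@(0,0) p4@(0,1) -> at (0,3): 0 [-], cum=1
Step 5: p0@ESC p1@ESC p2@ESC p3@(0,1) p4@ESC -> at (0,3): 0 [-], cum=1
Step 6: p0@ESC p1@ESC p2@ESC p3@ESC p4@ESC -> at (0,3): 0 [-], cum=1
Total visits = 1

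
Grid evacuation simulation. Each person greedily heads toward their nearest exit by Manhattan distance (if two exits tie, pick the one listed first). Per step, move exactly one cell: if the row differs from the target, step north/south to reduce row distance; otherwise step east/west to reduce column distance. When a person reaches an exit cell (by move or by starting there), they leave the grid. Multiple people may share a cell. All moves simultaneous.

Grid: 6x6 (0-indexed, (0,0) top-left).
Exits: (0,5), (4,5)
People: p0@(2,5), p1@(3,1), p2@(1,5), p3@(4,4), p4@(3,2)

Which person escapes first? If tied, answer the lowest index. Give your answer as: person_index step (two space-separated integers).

Answer: 2 1

Derivation:
Step 1: p0:(2,5)->(1,5) | p1:(3,1)->(4,1) | p2:(1,5)->(0,5)->EXIT | p3:(4,4)->(4,5)->EXIT | p4:(3,2)->(4,2)
Step 2: p0:(1,5)->(0,5)->EXIT | p1:(4,1)->(4,2) | p2:escaped | p3:escaped | p4:(4,2)->(4,3)
Step 3: p0:escaped | p1:(4,2)->(4,3) | p2:escaped | p3:escaped | p4:(4,3)->(4,4)
Step 4: p0:escaped | p1:(4,3)->(4,4) | p2:escaped | p3:escaped | p4:(4,4)->(4,5)->EXIT
Step 5: p0:escaped | p1:(4,4)->(4,5)->EXIT | p2:escaped | p3:escaped | p4:escaped
Exit steps: [2, 5, 1, 1, 4]
First to escape: p2 at step 1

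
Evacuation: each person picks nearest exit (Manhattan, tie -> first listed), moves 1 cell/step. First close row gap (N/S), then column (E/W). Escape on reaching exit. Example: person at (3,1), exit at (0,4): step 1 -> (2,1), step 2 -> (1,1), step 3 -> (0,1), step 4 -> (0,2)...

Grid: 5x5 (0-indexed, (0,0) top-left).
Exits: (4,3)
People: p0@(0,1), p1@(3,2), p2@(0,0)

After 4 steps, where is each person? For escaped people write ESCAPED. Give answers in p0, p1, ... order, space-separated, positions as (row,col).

Step 1: p0:(0,1)->(1,1) | p1:(3,2)->(4,2) | p2:(0,0)->(1,0)
Step 2: p0:(1,1)->(2,1) | p1:(4,2)->(4,3)->EXIT | p2:(1,0)->(2,0)
Step 3: p0:(2,1)->(3,1) | p1:escaped | p2:(2,0)->(3,0)
Step 4: p0:(3,1)->(4,1) | p1:escaped | p2:(3,0)->(4,0)

(4,1) ESCAPED (4,0)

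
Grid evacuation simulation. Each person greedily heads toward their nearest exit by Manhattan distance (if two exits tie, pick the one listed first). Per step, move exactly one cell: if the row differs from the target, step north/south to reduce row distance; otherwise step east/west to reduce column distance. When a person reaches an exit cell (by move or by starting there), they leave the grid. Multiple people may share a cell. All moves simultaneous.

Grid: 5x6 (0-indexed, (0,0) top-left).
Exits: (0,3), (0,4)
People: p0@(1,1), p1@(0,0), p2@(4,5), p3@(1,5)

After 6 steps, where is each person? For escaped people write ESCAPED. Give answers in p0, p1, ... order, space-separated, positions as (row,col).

Step 1: p0:(1,1)->(0,1) | p1:(0,0)->(0,1) | p2:(4,5)->(3,5) | p3:(1,5)->(0,5)
Step 2: p0:(0,1)->(0,2) | p1:(0,1)->(0,2) | p2:(3,5)->(2,5) | p3:(0,5)->(0,4)->EXIT
Step 3: p0:(0,2)->(0,3)->EXIT | p1:(0,2)->(0,3)->EXIT | p2:(2,5)->(1,5) | p3:escaped
Step 4: p0:escaped | p1:escaped | p2:(1,5)->(0,5) | p3:escaped
Step 5: p0:escaped | p1:escaped | p2:(0,5)->(0,4)->EXIT | p3:escaped

ESCAPED ESCAPED ESCAPED ESCAPED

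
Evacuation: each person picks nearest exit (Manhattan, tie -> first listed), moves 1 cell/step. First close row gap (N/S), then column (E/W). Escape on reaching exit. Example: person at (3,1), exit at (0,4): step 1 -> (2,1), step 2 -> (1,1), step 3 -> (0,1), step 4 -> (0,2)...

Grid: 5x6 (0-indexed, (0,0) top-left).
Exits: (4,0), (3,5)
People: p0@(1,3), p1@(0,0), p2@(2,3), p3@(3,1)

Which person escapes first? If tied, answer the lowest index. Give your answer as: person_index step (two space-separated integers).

Step 1: p0:(1,3)->(2,3) | p1:(0,0)->(1,0) | p2:(2,3)->(3,3) | p3:(3,1)->(4,1)
Step 2: p0:(2,3)->(3,3) | p1:(1,0)->(2,0) | p2:(3,3)->(3,4) | p3:(4,1)->(4,0)->EXIT
Step 3: p0:(3,3)->(3,4) | p1:(2,0)->(3,0) | p2:(3,4)->(3,5)->EXIT | p3:escaped
Step 4: p0:(3,4)->(3,5)->EXIT | p1:(3,0)->(4,0)->EXIT | p2:escaped | p3:escaped
Exit steps: [4, 4, 3, 2]
First to escape: p3 at step 2

Answer: 3 2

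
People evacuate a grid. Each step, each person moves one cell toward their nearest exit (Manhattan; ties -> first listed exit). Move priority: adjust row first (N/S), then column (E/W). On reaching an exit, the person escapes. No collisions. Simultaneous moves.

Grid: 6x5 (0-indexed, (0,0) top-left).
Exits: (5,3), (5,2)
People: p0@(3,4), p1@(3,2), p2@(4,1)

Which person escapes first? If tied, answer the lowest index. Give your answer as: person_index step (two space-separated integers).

Answer: 1 2

Derivation:
Step 1: p0:(3,4)->(4,4) | p1:(3,2)->(4,2) | p2:(4,1)->(5,1)
Step 2: p0:(4,4)->(5,4) | p1:(4,2)->(5,2)->EXIT | p2:(5,1)->(5,2)->EXIT
Step 3: p0:(5,4)->(5,3)->EXIT | p1:escaped | p2:escaped
Exit steps: [3, 2, 2]
First to escape: p1 at step 2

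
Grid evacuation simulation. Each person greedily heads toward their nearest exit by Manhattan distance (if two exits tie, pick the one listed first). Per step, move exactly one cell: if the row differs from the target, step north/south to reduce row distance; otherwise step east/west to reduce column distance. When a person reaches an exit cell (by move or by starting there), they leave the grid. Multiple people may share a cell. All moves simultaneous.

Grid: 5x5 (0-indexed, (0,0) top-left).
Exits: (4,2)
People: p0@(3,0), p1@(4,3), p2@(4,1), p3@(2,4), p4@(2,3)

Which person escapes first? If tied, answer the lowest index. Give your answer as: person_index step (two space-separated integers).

Answer: 1 1

Derivation:
Step 1: p0:(3,0)->(4,0) | p1:(4,3)->(4,2)->EXIT | p2:(4,1)->(4,2)->EXIT | p3:(2,4)->(3,4) | p4:(2,3)->(3,3)
Step 2: p0:(4,0)->(4,1) | p1:escaped | p2:escaped | p3:(3,4)->(4,4) | p4:(3,3)->(4,3)
Step 3: p0:(4,1)->(4,2)->EXIT | p1:escaped | p2:escaped | p3:(4,4)->(4,3) | p4:(4,3)->(4,2)->EXIT
Step 4: p0:escaped | p1:escaped | p2:escaped | p3:(4,3)->(4,2)->EXIT | p4:escaped
Exit steps: [3, 1, 1, 4, 3]
First to escape: p1 at step 1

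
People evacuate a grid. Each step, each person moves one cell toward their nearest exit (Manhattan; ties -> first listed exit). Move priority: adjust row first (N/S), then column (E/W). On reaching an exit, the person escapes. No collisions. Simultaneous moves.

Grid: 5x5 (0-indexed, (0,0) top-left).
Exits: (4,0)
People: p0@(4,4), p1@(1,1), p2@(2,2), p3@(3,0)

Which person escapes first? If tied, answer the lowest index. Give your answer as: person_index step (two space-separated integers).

Answer: 3 1

Derivation:
Step 1: p0:(4,4)->(4,3) | p1:(1,1)->(2,1) | p2:(2,2)->(3,2) | p3:(3,0)->(4,0)->EXIT
Step 2: p0:(4,3)->(4,2) | p1:(2,1)->(3,1) | p2:(3,2)->(4,2) | p3:escaped
Step 3: p0:(4,2)->(4,1) | p1:(3,1)->(4,1) | p2:(4,2)->(4,1) | p3:escaped
Step 4: p0:(4,1)->(4,0)->EXIT | p1:(4,1)->(4,0)->EXIT | p2:(4,1)->(4,0)->EXIT | p3:escaped
Exit steps: [4, 4, 4, 1]
First to escape: p3 at step 1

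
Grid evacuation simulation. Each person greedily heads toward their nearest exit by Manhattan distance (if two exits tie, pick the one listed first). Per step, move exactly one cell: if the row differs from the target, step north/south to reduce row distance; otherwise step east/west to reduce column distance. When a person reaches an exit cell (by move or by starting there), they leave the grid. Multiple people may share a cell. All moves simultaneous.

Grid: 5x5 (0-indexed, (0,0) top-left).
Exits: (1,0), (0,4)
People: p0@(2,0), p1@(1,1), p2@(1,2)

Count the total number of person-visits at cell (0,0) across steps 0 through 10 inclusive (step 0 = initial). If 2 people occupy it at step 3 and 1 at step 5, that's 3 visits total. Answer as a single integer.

Step 0: p0@(2,0) p1@(1,1) p2@(1,2) -> at (0,0): 0 [-], cum=0
Step 1: p0@ESC p1@ESC p2@(1,1) -> at (0,0): 0 [-], cum=0
Step 2: p0@ESC p1@ESC p2@ESC -> at (0,0): 0 [-], cum=0
Total visits = 0

Answer: 0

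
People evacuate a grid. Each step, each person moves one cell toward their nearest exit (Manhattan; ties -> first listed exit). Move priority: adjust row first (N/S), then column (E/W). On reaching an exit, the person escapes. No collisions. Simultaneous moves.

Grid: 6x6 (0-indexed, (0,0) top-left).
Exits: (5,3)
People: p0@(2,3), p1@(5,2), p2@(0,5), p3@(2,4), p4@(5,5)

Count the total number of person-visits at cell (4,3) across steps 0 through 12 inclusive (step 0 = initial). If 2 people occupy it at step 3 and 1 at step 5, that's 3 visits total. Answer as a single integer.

Answer: 1

Derivation:
Step 0: p0@(2,3) p1@(5,2) p2@(0,5) p3@(2,4) p4@(5,5) -> at (4,3): 0 [-], cum=0
Step 1: p0@(3,3) p1@ESC p2@(1,5) p3@(3,4) p4@(5,4) -> at (4,3): 0 [-], cum=0
Step 2: p0@(4,3) p1@ESC p2@(2,5) p3@(4,4) p4@ESC -> at (4,3): 1 [p0], cum=1
Step 3: p0@ESC p1@ESC p2@(3,5) p3@(5,4) p4@ESC -> at (4,3): 0 [-], cum=1
Step 4: p0@ESC p1@ESC p2@(4,5) p3@ESC p4@ESC -> at (4,3): 0 [-], cum=1
Step 5: p0@ESC p1@ESC p2@(5,5) p3@ESC p4@ESC -> at (4,3): 0 [-], cum=1
Step 6: p0@ESC p1@ESC p2@(5,4) p3@ESC p4@ESC -> at (4,3): 0 [-], cum=1
Step 7: p0@ESC p1@ESC p2@ESC p3@ESC p4@ESC -> at (4,3): 0 [-], cum=1
Total visits = 1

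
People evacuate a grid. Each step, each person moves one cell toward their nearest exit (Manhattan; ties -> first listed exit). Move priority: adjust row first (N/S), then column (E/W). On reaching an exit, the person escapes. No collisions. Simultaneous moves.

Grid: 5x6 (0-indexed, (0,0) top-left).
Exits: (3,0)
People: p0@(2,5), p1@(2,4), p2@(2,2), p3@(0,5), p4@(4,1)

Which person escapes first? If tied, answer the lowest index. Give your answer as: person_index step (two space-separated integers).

Step 1: p0:(2,5)->(3,5) | p1:(2,4)->(3,4) | p2:(2,2)->(3,2) | p3:(0,5)->(1,5) | p4:(4,1)->(3,1)
Step 2: p0:(3,5)->(3,4) | p1:(3,4)->(3,3) | p2:(3,2)->(3,1) | p3:(1,5)->(2,5) | p4:(3,1)->(3,0)->EXIT
Step 3: p0:(3,4)->(3,3) | p1:(3,3)->(3,2) | p2:(3,1)->(3,0)->EXIT | p3:(2,5)->(3,5) | p4:escaped
Step 4: p0:(3,3)->(3,2) | p1:(3,2)->(3,1) | p2:escaped | p3:(3,5)->(3,4) | p4:escaped
Step 5: p0:(3,2)->(3,1) | p1:(3,1)->(3,0)->EXIT | p2:escaped | p3:(3,4)->(3,3) | p4:escaped
Step 6: p0:(3,1)->(3,0)->EXIT | p1:escaped | p2:escaped | p3:(3,3)->(3,2) | p4:escaped
Step 7: p0:escaped | p1:escaped | p2:escaped | p3:(3,2)->(3,1) | p4:escaped
Step 8: p0:escaped | p1:escaped | p2:escaped | p3:(3,1)->(3,0)->EXIT | p4:escaped
Exit steps: [6, 5, 3, 8, 2]
First to escape: p4 at step 2

Answer: 4 2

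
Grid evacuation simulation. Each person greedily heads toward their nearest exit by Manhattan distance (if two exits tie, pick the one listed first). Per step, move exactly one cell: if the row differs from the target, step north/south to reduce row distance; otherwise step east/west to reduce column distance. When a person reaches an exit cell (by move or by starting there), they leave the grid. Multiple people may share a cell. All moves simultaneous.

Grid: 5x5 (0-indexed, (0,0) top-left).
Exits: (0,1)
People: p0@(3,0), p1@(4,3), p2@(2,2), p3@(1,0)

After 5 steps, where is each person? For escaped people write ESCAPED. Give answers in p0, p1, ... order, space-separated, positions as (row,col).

Step 1: p0:(3,0)->(2,0) | p1:(4,3)->(3,3) | p2:(2,2)->(1,2) | p3:(1,0)->(0,0)
Step 2: p0:(2,0)->(1,0) | p1:(3,3)->(2,3) | p2:(1,2)->(0,2) | p3:(0,0)->(0,1)->EXIT
Step 3: p0:(1,0)->(0,0) | p1:(2,3)->(1,3) | p2:(0,2)->(0,1)->EXIT | p3:escaped
Step 4: p0:(0,0)->(0,1)->EXIT | p1:(1,3)->(0,3) | p2:escaped | p3:escaped
Step 5: p0:escaped | p1:(0,3)->(0,2) | p2:escaped | p3:escaped

ESCAPED (0,2) ESCAPED ESCAPED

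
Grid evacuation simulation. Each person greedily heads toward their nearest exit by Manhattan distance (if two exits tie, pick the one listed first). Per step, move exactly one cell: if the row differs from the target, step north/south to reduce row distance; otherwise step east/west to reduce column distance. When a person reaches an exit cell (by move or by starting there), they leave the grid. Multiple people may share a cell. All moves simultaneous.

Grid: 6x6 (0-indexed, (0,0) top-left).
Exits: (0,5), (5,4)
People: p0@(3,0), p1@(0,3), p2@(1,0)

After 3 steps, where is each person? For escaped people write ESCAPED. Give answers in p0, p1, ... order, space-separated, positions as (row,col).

Step 1: p0:(3,0)->(4,0) | p1:(0,3)->(0,4) | p2:(1,0)->(0,0)
Step 2: p0:(4,0)->(5,0) | p1:(0,4)->(0,5)->EXIT | p2:(0,0)->(0,1)
Step 3: p0:(5,0)->(5,1) | p1:escaped | p2:(0,1)->(0,2)

(5,1) ESCAPED (0,2)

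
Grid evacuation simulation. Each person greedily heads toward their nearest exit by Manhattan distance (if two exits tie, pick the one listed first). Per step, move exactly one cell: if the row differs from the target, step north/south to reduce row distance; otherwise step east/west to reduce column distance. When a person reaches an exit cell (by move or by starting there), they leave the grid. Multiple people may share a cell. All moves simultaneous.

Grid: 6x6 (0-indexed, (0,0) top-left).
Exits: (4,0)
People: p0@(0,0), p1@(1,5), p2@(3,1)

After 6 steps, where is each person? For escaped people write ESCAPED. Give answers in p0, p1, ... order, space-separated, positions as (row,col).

Step 1: p0:(0,0)->(1,0) | p1:(1,5)->(2,5) | p2:(3,1)->(4,1)
Step 2: p0:(1,0)->(2,0) | p1:(2,5)->(3,5) | p2:(4,1)->(4,0)->EXIT
Step 3: p0:(2,0)->(3,0) | p1:(3,5)->(4,5) | p2:escaped
Step 4: p0:(3,0)->(4,0)->EXIT | p1:(4,5)->(4,4) | p2:escaped
Step 5: p0:escaped | p1:(4,4)->(4,3) | p2:escaped
Step 6: p0:escaped | p1:(4,3)->(4,2) | p2:escaped

ESCAPED (4,2) ESCAPED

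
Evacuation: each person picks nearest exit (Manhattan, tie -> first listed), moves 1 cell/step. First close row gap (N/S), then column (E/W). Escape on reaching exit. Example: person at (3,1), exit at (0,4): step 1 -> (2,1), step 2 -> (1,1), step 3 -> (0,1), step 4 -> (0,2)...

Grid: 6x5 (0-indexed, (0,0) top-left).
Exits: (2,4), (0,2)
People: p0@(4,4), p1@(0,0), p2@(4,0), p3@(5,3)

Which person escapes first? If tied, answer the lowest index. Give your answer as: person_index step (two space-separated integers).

Step 1: p0:(4,4)->(3,4) | p1:(0,0)->(0,1) | p2:(4,0)->(3,0) | p3:(5,3)->(4,3)
Step 2: p0:(3,4)->(2,4)->EXIT | p1:(0,1)->(0,2)->EXIT | p2:(3,0)->(2,0) | p3:(4,3)->(3,3)
Step 3: p0:escaped | p1:escaped | p2:(2,0)->(2,1) | p3:(3,3)->(2,3)
Step 4: p0:escaped | p1:escaped | p2:(2,1)->(2,2) | p3:(2,3)->(2,4)->EXIT
Step 5: p0:escaped | p1:escaped | p2:(2,2)->(2,3) | p3:escaped
Step 6: p0:escaped | p1:escaped | p2:(2,3)->(2,4)->EXIT | p3:escaped
Exit steps: [2, 2, 6, 4]
First to escape: p0 at step 2

Answer: 0 2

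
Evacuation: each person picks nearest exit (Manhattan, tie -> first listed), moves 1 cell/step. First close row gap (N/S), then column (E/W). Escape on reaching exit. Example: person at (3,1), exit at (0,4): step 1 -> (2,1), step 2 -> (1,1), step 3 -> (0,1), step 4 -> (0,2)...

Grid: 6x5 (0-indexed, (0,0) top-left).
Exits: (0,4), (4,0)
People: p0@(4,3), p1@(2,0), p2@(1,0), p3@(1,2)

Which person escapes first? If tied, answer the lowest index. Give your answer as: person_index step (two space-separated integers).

Answer: 1 2

Derivation:
Step 1: p0:(4,3)->(4,2) | p1:(2,0)->(3,0) | p2:(1,0)->(2,0) | p3:(1,2)->(0,2)
Step 2: p0:(4,2)->(4,1) | p1:(3,0)->(4,0)->EXIT | p2:(2,0)->(3,0) | p3:(0,2)->(0,3)
Step 3: p0:(4,1)->(4,0)->EXIT | p1:escaped | p2:(3,0)->(4,0)->EXIT | p3:(0,3)->(0,4)->EXIT
Exit steps: [3, 2, 3, 3]
First to escape: p1 at step 2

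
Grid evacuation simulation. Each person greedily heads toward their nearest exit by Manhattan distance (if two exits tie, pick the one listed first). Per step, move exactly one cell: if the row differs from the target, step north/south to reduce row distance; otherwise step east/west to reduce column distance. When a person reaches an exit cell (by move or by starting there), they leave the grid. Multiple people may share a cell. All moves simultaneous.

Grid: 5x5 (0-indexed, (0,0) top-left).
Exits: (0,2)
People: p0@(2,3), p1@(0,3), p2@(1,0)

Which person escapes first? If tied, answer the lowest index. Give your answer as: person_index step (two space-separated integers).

Answer: 1 1

Derivation:
Step 1: p0:(2,3)->(1,3) | p1:(0,3)->(0,2)->EXIT | p2:(1,0)->(0,0)
Step 2: p0:(1,3)->(0,3) | p1:escaped | p2:(0,0)->(0,1)
Step 3: p0:(0,3)->(0,2)->EXIT | p1:escaped | p2:(0,1)->(0,2)->EXIT
Exit steps: [3, 1, 3]
First to escape: p1 at step 1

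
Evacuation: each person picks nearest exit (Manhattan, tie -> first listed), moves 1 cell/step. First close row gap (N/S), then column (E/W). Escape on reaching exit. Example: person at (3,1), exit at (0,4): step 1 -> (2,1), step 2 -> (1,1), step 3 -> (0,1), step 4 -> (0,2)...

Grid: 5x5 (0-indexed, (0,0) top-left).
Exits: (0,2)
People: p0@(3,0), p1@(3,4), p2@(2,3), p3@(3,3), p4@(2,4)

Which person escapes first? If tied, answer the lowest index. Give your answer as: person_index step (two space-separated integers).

Step 1: p0:(3,0)->(2,0) | p1:(3,4)->(2,4) | p2:(2,3)->(1,3) | p3:(3,3)->(2,3) | p4:(2,4)->(1,4)
Step 2: p0:(2,0)->(1,0) | p1:(2,4)->(1,4) | p2:(1,3)->(0,3) | p3:(2,3)->(1,3) | p4:(1,4)->(0,4)
Step 3: p0:(1,0)->(0,0) | p1:(1,4)->(0,4) | p2:(0,3)->(0,2)->EXIT | p3:(1,3)->(0,3) | p4:(0,4)->(0,3)
Step 4: p0:(0,0)->(0,1) | p1:(0,4)->(0,3) | p2:escaped | p3:(0,3)->(0,2)->EXIT | p4:(0,3)->(0,2)->EXIT
Step 5: p0:(0,1)->(0,2)->EXIT | p1:(0,3)->(0,2)->EXIT | p2:escaped | p3:escaped | p4:escaped
Exit steps: [5, 5, 3, 4, 4]
First to escape: p2 at step 3

Answer: 2 3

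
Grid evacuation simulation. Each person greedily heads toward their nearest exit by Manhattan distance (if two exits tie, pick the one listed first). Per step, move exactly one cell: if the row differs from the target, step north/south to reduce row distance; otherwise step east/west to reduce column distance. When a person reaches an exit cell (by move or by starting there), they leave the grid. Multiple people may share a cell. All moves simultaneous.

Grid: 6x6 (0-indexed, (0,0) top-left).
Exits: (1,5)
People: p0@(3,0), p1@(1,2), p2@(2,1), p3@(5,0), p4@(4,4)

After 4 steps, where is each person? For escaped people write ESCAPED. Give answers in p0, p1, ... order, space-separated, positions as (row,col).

Step 1: p0:(3,0)->(2,0) | p1:(1,2)->(1,3) | p2:(2,1)->(1,1) | p3:(5,0)->(4,0) | p4:(4,4)->(3,4)
Step 2: p0:(2,0)->(1,0) | p1:(1,3)->(1,4) | p2:(1,1)->(1,2) | p3:(4,0)->(3,0) | p4:(3,4)->(2,4)
Step 3: p0:(1,0)->(1,1) | p1:(1,4)->(1,5)->EXIT | p2:(1,2)->(1,3) | p3:(3,0)->(2,0) | p4:(2,4)->(1,4)
Step 4: p0:(1,1)->(1,2) | p1:escaped | p2:(1,3)->(1,4) | p3:(2,0)->(1,0) | p4:(1,4)->(1,5)->EXIT

(1,2) ESCAPED (1,4) (1,0) ESCAPED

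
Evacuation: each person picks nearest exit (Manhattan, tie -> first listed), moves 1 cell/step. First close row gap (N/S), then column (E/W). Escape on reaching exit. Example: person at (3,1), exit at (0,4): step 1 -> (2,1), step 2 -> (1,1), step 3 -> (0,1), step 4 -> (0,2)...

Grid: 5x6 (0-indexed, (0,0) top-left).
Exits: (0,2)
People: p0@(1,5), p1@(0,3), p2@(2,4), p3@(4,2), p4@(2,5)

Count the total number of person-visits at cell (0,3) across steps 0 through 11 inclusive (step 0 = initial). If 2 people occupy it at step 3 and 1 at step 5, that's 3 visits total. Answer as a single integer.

Answer: 4

Derivation:
Step 0: p0@(1,5) p1@(0,3) p2@(2,4) p3@(4,2) p4@(2,5) -> at (0,3): 1 [p1], cum=1
Step 1: p0@(0,5) p1@ESC p2@(1,4) p3@(3,2) p4@(1,5) -> at (0,3): 0 [-], cum=1
Step 2: p0@(0,4) p1@ESC p2@(0,4) p3@(2,2) p4@(0,5) -> at (0,3): 0 [-], cum=1
Step 3: p0@(0,3) p1@ESC p2@(0,3) p3@(1,2) p4@(0,4) -> at (0,3): 2 [p0,p2], cum=3
Step 4: p0@ESC p1@ESC p2@ESC p3@ESC p4@(0,3) -> at (0,3): 1 [p4], cum=4
Step 5: p0@ESC p1@ESC p2@ESC p3@ESC p4@ESC -> at (0,3): 0 [-], cum=4
Total visits = 4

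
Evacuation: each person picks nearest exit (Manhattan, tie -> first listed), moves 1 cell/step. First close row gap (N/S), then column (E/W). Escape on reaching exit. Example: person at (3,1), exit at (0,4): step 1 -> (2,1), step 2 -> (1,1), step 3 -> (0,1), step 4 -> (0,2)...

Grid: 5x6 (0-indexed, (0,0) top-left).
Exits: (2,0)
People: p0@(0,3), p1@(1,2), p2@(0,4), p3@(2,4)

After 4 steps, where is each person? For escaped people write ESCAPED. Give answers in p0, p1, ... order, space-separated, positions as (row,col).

Step 1: p0:(0,3)->(1,3) | p1:(1,2)->(2,2) | p2:(0,4)->(1,4) | p3:(2,4)->(2,3)
Step 2: p0:(1,3)->(2,3) | p1:(2,2)->(2,1) | p2:(1,4)->(2,4) | p3:(2,3)->(2,2)
Step 3: p0:(2,3)->(2,2) | p1:(2,1)->(2,0)->EXIT | p2:(2,4)->(2,3) | p3:(2,2)->(2,1)
Step 4: p0:(2,2)->(2,1) | p1:escaped | p2:(2,3)->(2,2) | p3:(2,1)->(2,0)->EXIT

(2,1) ESCAPED (2,2) ESCAPED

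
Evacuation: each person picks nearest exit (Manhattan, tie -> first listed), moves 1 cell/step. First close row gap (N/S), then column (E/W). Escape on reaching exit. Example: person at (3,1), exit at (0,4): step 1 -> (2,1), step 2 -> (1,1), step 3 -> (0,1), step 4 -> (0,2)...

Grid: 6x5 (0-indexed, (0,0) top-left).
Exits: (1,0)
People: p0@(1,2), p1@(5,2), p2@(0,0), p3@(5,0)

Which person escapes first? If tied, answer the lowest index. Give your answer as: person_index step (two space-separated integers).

Step 1: p0:(1,2)->(1,1) | p1:(5,2)->(4,2) | p2:(0,0)->(1,0)->EXIT | p3:(5,0)->(4,0)
Step 2: p0:(1,1)->(1,0)->EXIT | p1:(4,2)->(3,2) | p2:escaped | p3:(4,0)->(3,0)
Step 3: p0:escaped | p1:(3,2)->(2,2) | p2:escaped | p3:(3,0)->(2,0)
Step 4: p0:escaped | p1:(2,2)->(1,2) | p2:escaped | p3:(2,0)->(1,0)->EXIT
Step 5: p0:escaped | p1:(1,2)->(1,1) | p2:escaped | p3:escaped
Step 6: p0:escaped | p1:(1,1)->(1,0)->EXIT | p2:escaped | p3:escaped
Exit steps: [2, 6, 1, 4]
First to escape: p2 at step 1

Answer: 2 1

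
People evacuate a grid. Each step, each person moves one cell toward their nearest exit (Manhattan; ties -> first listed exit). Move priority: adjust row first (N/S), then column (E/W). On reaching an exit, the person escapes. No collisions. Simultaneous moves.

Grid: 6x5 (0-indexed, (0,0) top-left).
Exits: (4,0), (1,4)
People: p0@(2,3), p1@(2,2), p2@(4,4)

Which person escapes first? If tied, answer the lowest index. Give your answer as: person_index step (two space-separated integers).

Answer: 0 2

Derivation:
Step 1: p0:(2,3)->(1,3) | p1:(2,2)->(1,2) | p2:(4,4)->(3,4)
Step 2: p0:(1,3)->(1,4)->EXIT | p1:(1,2)->(1,3) | p2:(3,4)->(2,4)
Step 3: p0:escaped | p1:(1,3)->(1,4)->EXIT | p2:(2,4)->(1,4)->EXIT
Exit steps: [2, 3, 3]
First to escape: p0 at step 2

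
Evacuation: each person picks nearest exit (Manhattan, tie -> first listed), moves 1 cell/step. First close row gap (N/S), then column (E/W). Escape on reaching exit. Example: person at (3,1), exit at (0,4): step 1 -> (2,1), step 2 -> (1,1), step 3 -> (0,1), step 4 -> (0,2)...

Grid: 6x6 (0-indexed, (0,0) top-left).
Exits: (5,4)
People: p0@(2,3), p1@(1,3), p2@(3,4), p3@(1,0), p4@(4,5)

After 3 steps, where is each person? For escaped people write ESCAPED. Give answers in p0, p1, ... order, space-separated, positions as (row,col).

Step 1: p0:(2,3)->(3,3) | p1:(1,3)->(2,3) | p2:(3,4)->(4,4) | p3:(1,0)->(2,0) | p4:(4,5)->(5,5)
Step 2: p0:(3,3)->(4,3) | p1:(2,3)->(3,3) | p2:(4,4)->(5,4)->EXIT | p3:(2,0)->(3,0) | p4:(5,5)->(5,4)->EXIT
Step 3: p0:(4,3)->(5,3) | p1:(3,3)->(4,3) | p2:escaped | p3:(3,0)->(4,0) | p4:escaped

(5,3) (4,3) ESCAPED (4,0) ESCAPED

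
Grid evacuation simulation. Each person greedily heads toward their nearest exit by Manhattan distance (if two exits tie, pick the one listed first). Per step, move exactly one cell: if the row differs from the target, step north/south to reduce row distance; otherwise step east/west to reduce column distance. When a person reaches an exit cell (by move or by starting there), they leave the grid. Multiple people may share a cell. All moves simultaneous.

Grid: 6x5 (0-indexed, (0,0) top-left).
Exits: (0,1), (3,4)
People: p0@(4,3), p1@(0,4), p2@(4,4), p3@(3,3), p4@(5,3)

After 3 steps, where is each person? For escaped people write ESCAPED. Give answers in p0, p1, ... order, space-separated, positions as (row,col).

Step 1: p0:(4,3)->(3,3) | p1:(0,4)->(0,3) | p2:(4,4)->(3,4)->EXIT | p3:(3,3)->(3,4)->EXIT | p4:(5,3)->(4,3)
Step 2: p0:(3,3)->(3,4)->EXIT | p1:(0,3)->(0,2) | p2:escaped | p3:escaped | p4:(4,3)->(3,3)
Step 3: p0:escaped | p1:(0,2)->(0,1)->EXIT | p2:escaped | p3:escaped | p4:(3,3)->(3,4)->EXIT

ESCAPED ESCAPED ESCAPED ESCAPED ESCAPED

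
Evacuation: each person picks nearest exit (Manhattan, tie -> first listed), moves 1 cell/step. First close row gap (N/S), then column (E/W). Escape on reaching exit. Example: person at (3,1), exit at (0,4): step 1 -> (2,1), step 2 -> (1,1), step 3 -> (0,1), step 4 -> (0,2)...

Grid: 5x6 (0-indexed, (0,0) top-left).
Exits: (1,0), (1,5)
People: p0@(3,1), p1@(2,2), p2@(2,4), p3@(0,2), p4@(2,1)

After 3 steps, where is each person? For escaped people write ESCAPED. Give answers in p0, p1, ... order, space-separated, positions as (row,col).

Step 1: p0:(3,1)->(2,1) | p1:(2,2)->(1,2) | p2:(2,4)->(1,4) | p3:(0,2)->(1,2) | p4:(2,1)->(1,1)
Step 2: p0:(2,1)->(1,1) | p1:(1,2)->(1,1) | p2:(1,4)->(1,5)->EXIT | p3:(1,2)->(1,1) | p4:(1,1)->(1,0)->EXIT
Step 3: p0:(1,1)->(1,0)->EXIT | p1:(1,1)->(1,0)->EXIT | p2:escaped | p3:(1,1)->(1,0)->EXIT | p4:escaped

ESCAPED ESCAPED ESCAPED ESCAPED ESCAPED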